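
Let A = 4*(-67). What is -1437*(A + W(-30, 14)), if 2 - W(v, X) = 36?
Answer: 433974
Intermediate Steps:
A = -268
W(v, X) = -34 (W(v, X) = 2 - 1*36 = 2 - 36 = -34)
-1437*(A + W(-30, 14)) = -1437*(-268 - 34) = -1437*(-302) = 433974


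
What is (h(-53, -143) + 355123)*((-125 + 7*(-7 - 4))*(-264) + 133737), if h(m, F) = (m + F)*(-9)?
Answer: 66761066655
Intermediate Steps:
h(m, F) = -9*F - 9*m (h(m, F) = (F + m)*(-9) = -9*F - 9*m)
(h(-53, -143) + 355123)*((-125 + 7*(-7 - 4))*(-264) + 133737) = ((-9*(-143) - 9*(-53)) + 355123)*((-125 + 7*(-7 - 4))*(-264) + 133737) = ((1287 + 477) + 355123)*((-125 + 7*(-11))*(-264) + 133737) = (1764 + 355123)*((-125 - 77)*(-264) + 133737) = 356887*(-202*(-264) + 133737) = 356887*(53328 + 133737) = 356887*187065 = 66761066655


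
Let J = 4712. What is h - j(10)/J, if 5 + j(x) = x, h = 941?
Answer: 4433987/4712 ≈ 941.00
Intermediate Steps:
j(x) = -5 + x
h - j(10)/J = 941 - (-5 + 10)/4712 = 941 - 5/4712 = 4433987/4712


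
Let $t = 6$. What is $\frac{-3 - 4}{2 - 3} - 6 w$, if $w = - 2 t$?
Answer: $79$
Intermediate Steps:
$w = -12$ ($w = \left(-2\right) 6 = -12$)
$\frac{-3 - 4}{2 - 3} - 6 w = \frac{-3 - 4}{2 - 3} - -72 = - \frac{7}{-1} + 72 = \left(-7\right) \left(-1\right) + 72 = 7 + 72 = 79$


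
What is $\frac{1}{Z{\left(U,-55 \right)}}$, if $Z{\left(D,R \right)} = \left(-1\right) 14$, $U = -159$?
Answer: $- \frac{1}{14} \approx -0.071429$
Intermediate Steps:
$Z{\left(D,R \right)} = -14$
$\frac{1}{Z{\left(U,-55 \right)}} = \frac{1}{-14} = - \frac{1}{14}$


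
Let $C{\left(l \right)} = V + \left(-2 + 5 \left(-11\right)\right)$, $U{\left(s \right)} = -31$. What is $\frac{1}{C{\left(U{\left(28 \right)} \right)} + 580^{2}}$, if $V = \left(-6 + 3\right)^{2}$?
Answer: $\frac{1}{336352} \approx 2.9731 \cdot 10^{-6}$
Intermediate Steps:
$V = 9$ ($V = \left(-3\right)^{2} = 9$)
$C{\left(l \right)} = -48$ ($C{\left(l \right)} = 9 + \left(-2 + 5 \left(-11\right)\right) = 9 - 57 = -48$)
$\frac{1}{C{\left(U{\left(28 \right)} \right)} + 580^{2}} = \frac{1}{-48 + 580^{2}} = \frac{1}{-48 + 336400} = \frac{1}{336352}$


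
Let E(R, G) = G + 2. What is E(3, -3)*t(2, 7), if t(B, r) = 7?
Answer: -7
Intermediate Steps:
E(R, G) = 2 + G
E(3, -3)*t(2, 7) = (2 - 3)*7 = -1*7 = -7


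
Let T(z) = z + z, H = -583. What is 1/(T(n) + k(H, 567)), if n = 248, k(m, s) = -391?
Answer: 1/105 ≈ 0.0095238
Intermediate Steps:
T(z) = 2*z
1/(T(n) + k(H, 567)) = 1/(2*248 - 391) = 1/(496 - 391) = 1/105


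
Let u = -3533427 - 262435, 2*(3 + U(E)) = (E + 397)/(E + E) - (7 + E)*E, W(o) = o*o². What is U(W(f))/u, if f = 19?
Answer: 1969616198/317509969 ≈ 6.2033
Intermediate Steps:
W(o) = o³
U(E) = -3 - E*(7 + E)/2 + (397 + E)/(4*E) (U(E) = -3 + ((E + 397)/(E + E) - (7 + E)*E)/2 = -3 + ((397 + E)/((2*E)) - E*(7 + E))/2 = -3 + ((397 + E)*(1/(2*E)) - E*(7 + E))/2 = -3 + ((397 + E)/(2*E) - E*(7 + E))/2 = -3 + (-E*(7 + E)/2 + (397 + E)/(4*E)) = -3 - E*(7 + E)/2 + (397 + E)/(4*E))
u = -3795862
U(W(f))/u = ((397 - 1*19³*(11 + 2*(19³)² + 14*19³))/(4*(19³)))/(-3795862) = ((¼)*(397 - 1*6859*(11 + 2*6859² + 14*6859))/6859)*(-1/3795862) = ((¼)*(1/6859)*(397 - 1*6859*(11 + 2*47045881 + 96026)))*(-1/3795862) = ((¼)*(1/6859)*(397 - 1*6859*(11 + 94091762 + 96026)))*(-1/3795862) = ((¼)*(1/6859)*(397 - 1*6859*94187799))*(-1/3795862) = ((¼)*(1/6859)*(397 - 646034113341))*(-1/3795862) = ((¼)*(1/6859)*(-646034112944))*(-1/3795862) = -161508528236/6859*(-1/3795862) = 1969616198/317509969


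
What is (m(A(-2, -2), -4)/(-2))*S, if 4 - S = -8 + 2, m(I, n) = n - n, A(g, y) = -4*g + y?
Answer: 0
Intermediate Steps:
A(g, y) = y - 4*g
m(I, n) = 0
S = 10 (S = 4 - (-8 + 2) = 4 - 1*(-6) = 4 + 6 = 10)
(m(A(-2, -2), -4)/(-2))*S = (0/(-2))*10 = -½*0*10 = 0*10 = 0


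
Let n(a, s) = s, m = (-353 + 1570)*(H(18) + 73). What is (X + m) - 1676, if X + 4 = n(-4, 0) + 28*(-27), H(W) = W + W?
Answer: 130217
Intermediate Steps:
H(W) = 2*W
m = 132653 (m = (-353 + 1570)*(2*18 + 73) = 1217*(36 + 73) = 1217*109 = 132653)
X = -760 (X = -4 + (0 + 28*(-27)) = -4 + (0 - 756) = -4 - 756 = -760)
(X + m) - 1676 = (-760 + 132653) - 1676 = 131893 - 1676 = 130217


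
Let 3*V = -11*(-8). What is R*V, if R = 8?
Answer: 704/3 ≈ 234.67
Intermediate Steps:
V = 88/3 (V = (-11*(-8))/3 = (⅓)*88 = 88/3 ≈ 29.333)
R*V = 8*(88/3) = 704/3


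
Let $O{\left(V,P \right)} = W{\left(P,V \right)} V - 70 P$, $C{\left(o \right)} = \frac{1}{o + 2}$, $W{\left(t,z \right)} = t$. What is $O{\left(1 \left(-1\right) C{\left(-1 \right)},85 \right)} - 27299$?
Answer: $-33334$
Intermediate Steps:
$C{\left(o \right)} = \frac{1}{2 + o}$
$O{\left(V,P \right)} = - 70 P + P V$ ($O{\left(V,P \right)} = P V - 70 P = - 70 P + P V$)
$O{\left(1 \left(-1\right) C{\left(-1 \right)},85 \right)} - 27299 = 85 \left(-70 + \frac{1 \left(-1\right)}{2 - 1}\right) - 27299 = 85 \left(-70 - 1^{-1}\right) - 27299 = 85 \left(-70 - 1\right) - 27299 = 85 \left(-71\right) - 27299 = -6035 - 27299 = -33334$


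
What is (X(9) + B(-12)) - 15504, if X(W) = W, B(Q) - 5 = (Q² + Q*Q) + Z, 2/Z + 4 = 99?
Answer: -1444188/95 ≈ -15202.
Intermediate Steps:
Z = 2/95 (Z = 2/(-4 + 99) = 2/95 ≈ 0.021053)
B(Q) = 477/95 + 2*Q² (B(Q) = 5 + ((Q² + Q*Q) + 2/95) = 5 + ((Q² + Q²) + 2/95) = 5 + (2*Q² + 2/95) = 5 + (2/95 + 2*Q²) = 477/95 + 2*Q²)
(X(9) + B(-12)) - 15504 = (9 + (477/95 + 2*(-12)²)) - 15504 = (9 + (477/95 + 2*144)) - 15504 = (9 + (477/95 + 288)) - 15504 = (9 + 27837/95) - 15504 = 28692/95 - 15504 = -1444188/95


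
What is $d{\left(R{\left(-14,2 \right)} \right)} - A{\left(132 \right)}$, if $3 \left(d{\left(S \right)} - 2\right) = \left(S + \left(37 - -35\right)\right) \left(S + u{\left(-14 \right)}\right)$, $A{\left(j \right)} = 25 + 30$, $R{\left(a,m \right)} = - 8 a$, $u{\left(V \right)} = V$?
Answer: $\frac{17873}{3} \approx 5957.7$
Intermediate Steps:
$A{\left(j \right)} = 55$
$d{\left(S \right)} = 2 + \frac{\left(-14 + S\right) \left(72 + S\right)}{3}$ ($d{\left(S \right)} = 2 + \frac{\left(S + \left(37 - -35\right)\right) \left(S - 14\right)}{3} = 2 + \frac{\left(S + \left(37 + 35\right)\right) \left(-14 + S\right)}{3} = 2 + \frac{\left(S + 72\right) \left(-14 + S\right)}{3} = 2 + \frac{\left(72 + S\right) \left(-14 + S\right)}{3} = 2 + \frac{\left(-14 + S\right) \left(72 + S\right)}{3}$)
$d{\left(R{\left(-14,2 \right)} \right)} - A{\left(132 \right)} = \left(-334 + \frac{\left(\left(-8\right) \left(-14\right)\right)^{2}}{3} + \frac{58 \left(\left(-8\right) \left(-14\right)\right)}{3}\right) - 55 = \left(-334 + \frac{112^{2}}{3} + \frac{58}{3} \cdot 112\right) - 55 = \left(-334 + \frac{1}{3} \cdot 12544 + \frac{6496}{3}\right) - 55 = \left(-334 + \frac{12544}{3} + \frac{6496}{3}\right) - 55 = \frac{18038}{3} - 55 = \frac{17873}{3}$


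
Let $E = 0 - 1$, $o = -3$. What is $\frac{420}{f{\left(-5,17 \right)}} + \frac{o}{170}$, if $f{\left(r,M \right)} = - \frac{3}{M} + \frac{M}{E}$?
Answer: $- \frac{303669}{12410} \approx -24.47$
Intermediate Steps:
$E = -1$ ($E = 0 - 1 = -1$)
$f{\left(r,M \right)} = - M - \frac{3}{M}$ ($f{\left(r,M \right)} = - \frac{3}{M} + \frac{M}{-1} = - \frac{3}{M} + M \left(-1\right) = - \frac{3}{M} - M = - M - \frac{3}{M}$)
$\frac{420}{f{\left(-5,17 \right)}} + \frac{o}{170} = \frac{420}{\left(-1\right) 17 - \frac{3}{17}} - \frac{3}{170} = \frac{420}{-17 - \frac{3}{17}} - \frac{3}{170} = \frac{420}{- \frac{292}{17}} - \frac{3}{170} = 420 \left(- \frac{17}{292}\right) - \frac{3}{170} = - \frac{1785}{73} - \frac{3}{170} = - \frac{303669}{12410}$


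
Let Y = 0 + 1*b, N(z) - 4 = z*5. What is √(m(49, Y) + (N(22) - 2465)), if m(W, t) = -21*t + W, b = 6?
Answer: 2*I*√607 ≈ 49.275*I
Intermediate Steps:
N(z) = 4 + 5*z (N(z) = 4 + z*5 = 4 + 5*z)
Y = 6 (Y = 0 + 1*6 = 0 + 6 = 6)
m(W, t) = W - 21*t
√(m(49, Y) + (N(22) - 2465)) = √((49 - 21*6) + ((4 + 5*22) - 2465)) = √((49 - 126) + ((4 + 110) - 2465)) = √(-77 + (114 - 2465)) = √(-77 - 2351) = √(-2428) = 2*I*√607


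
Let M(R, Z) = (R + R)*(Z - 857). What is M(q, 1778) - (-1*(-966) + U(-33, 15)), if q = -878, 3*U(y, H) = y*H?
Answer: -1618077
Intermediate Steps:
U(y, H) = H*y/3 (U(y, H) = (y*H)/3 = (H*y)/3 = H*y/3)
M(R, Z) = 2*R*(-857 + Z) (M(R, Z) = (2*R)*(-857 + Z) = 2*R*(-857 + Z))
M(q, 1778) - (-1*(-966) + U(-33, 15)) = 2*(-878)*(-857 + 1778) - (-1*(-966) + (⅓)*15*(-33)) = 2*(-878)*921 - (966 - 165) = -1617276 - 1*801 = -1617276 - 801 = -1618077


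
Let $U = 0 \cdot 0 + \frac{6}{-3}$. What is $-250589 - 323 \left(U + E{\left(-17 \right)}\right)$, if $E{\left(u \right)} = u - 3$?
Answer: $-243483$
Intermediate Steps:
$U = -2$ ($U = 0 + 6 \left(- \frac{1}{3}\right) = 0 - 2 = -2$)
$E{\left(u \right)} = -3 + u$
$-250589 - 323 \left(U + E{\left(-17 \right)}\right) = -250589 - 323 \left(-2 - 20\right) = -250589 - 323 \left(-22\right) = -250589 - -7106 = -250589 + 7106 = -243483$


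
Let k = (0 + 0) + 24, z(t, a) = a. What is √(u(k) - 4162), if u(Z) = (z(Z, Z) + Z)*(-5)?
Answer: I*√4402 ≈ 66.348*I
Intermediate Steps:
k = 24 (k = 0 + 24 = 24)
u(Z) = -10*Z (u(Z) = (Z + Z)*(-5) = (2*Z)*(-5) = -10*Z)
√(u(k) - 4162) = √(-10*24 - 4162) = √(-240 - 4162) = √(-4402) = I*√4402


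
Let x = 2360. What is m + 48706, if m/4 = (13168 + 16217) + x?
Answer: 175686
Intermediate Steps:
m = 126980 (m = 4*((13168 + 16217) + 2360) = 4*(29385 + 2360) = 4*31745 = 126980)
m + 48706 = 126980 + 48706 = 175686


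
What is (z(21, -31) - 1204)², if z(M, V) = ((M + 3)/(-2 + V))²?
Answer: 21205184400/14641 ≈ 1.4483e+6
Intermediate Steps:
z(M, V) = (3 + M)²/(-2 + V)² (z(M, V) = ((3 + M)/(-2 + V))² = (3 + M)²/(-2 + V)²)
(z(21, -31) - 1204)² = ((3 + 21)²/(-2 - 31)² - 1204)² = (24²/(-33)² - 1204)² = ((1/1089)*576 - 1204)² = (64/121 - 1204)² = (-145620/121)² = 21205184400/14641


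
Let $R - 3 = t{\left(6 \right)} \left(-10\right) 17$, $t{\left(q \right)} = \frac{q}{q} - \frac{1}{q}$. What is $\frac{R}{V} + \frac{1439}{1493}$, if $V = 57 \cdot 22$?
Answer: $\frac{2396215}{2808333} \approx 0.85325$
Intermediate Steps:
$V = 1254$
$t{\left(q \right)} = 1 - \frac{1}{q}$
$R = - \frac{416}{3}$ ($R = 3 + \frac{-1 + 6}{6} \left(-10\right) 17 = 3 + \frac{1}{6} \cdot 5 \left(-10\right) 17 = 3 + \frac{5}{6} \left(-10\right) 17 = 3 - \frac{425}{3} = - \frac{416}{3} \approx -138.67$)
$\frac{R}{V} + \frac{1439}{1493} = - \frac{416}{3 \cdot 1254} + \frac{1439}{1493} = \left(- \frac{416}{3}\right) \frac{1}{1254} + 1439 \cdot \frac{1}{1493} = - \frac{208}{1881} + \frac{1439}{1493} = \frac{2396215}{2808333}$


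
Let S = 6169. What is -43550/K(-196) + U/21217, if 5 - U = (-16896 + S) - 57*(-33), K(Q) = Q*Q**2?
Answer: 689468607/1630144544 ≈ 0.42295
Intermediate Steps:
K(Q) = Q**3
U = 8851 (U = 5 - ((-16896 + 6169) - 57*(-33)) = 5 - (-10727 + 1881) = 5 - 1*(-8846) = 5 + 8846 = 8851)
-43550/K(-196) + U/21217 = -43550/((-196)**3) + 8851/21217 = -43550/(-7529536) + 8851*(1/21217) = -43550*(-1/7529536) + 8851/21217 = 21775/3764768 + 8851/21217 = 689468607/1630144544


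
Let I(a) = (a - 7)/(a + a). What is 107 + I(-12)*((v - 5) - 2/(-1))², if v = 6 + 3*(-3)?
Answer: 271/2 ≈ 135.50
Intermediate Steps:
v = -3 (v = 6 - 9 = -3)
I(a) = (-7 + a)/(2*a) (I(a) = (-7 + a)/((2*a)) = (-7 + a)*(1/(2*a)) = (-7 + a)/(2*a))
107 + I(-12)*((v - 5) - 2/(-1))² = 107 + ((½)*(-7 - 12)/(-12))*((-3 - 5) - 2/(-1))² = 107 + ((½)*(-1/12)*(-19))*(-8 - 2*(-1))² = 107 + 19*(-8 + 2)²/24 = 107 + (19/24)*(-6)² = 107 + (19/24)*36 = 107 + 57/2 = 271/2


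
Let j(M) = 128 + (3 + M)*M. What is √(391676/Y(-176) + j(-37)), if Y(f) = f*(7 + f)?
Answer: √114446365/286 ≈ 37.405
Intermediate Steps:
j(M) = 128 + M*(3 + M)
√(391676/Y(-176) + j(-37)) = √(391676/((-176*(7 - 176))) + (128 + (-37)² + 3*(-37))) = √(391676/((-176*(-169))) + (128 + 1369 - 111)) = √(391676/29744 + 1386) = √(391676*(1/29744) + 1386) = √(97919/7436 + 1386) = √(10404215/7436) = √114446365/286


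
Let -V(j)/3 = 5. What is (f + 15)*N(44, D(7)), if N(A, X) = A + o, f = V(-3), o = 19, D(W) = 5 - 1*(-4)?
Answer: 0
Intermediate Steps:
V(j) = -15 (V(j) = -3*5 = -15)
D(W) = 9 (D(W) = 5 + 4 = 9)
f = -15
N(A, X) = 19 + A (N(A, X) = A + 19 = 19 + A)
(f + 15)*N(44, D(7)) = (-15 + 15)*(19 + 44) = 0*63 = 0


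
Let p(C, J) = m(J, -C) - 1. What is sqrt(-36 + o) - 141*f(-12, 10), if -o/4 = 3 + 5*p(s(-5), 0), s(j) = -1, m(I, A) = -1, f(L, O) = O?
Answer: -1410 + 2*I*sqrt(2) ≈ -1410.0 + 2.8284*I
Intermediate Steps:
p(C, J) = -2 (p(C, J) = -1 - 1 = -2)
o = 28 (o = -4*(3 + 5*(-2)) = -4*(3 - 10) = -4*(-7) = 28)
sqrt(-36 + o) - 141*f(-12, 10) = sqrt(-36 + 28) - 141*10 = sqrt(-8) - 1410 = 2*I*sqrt(2) - 1410 = -1410 + 2*I*sqrt(2)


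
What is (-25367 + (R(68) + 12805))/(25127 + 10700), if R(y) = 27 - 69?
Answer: -12604/35827 ≈ -0.35180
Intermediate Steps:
R(y) = -42
(-25367 + (R(68) + 12805))/(25127 + 10700) = (-25367 + (-42 + 12805))/(25127 + 10700) = (-25367 + 12763)/35827 = -12604*1/35827 = -12604/35827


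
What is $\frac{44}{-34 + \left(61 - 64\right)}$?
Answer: $- \frac{44}{37} \approx -1.1892$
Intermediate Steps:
$\frac{44}{-34 + \left(61 - 64\right)} = \frac{44}{-34 - 3} = \frac{44}{-37} = 44 \left(- \frac{1}{37}\right) = - \frac{44}{37}$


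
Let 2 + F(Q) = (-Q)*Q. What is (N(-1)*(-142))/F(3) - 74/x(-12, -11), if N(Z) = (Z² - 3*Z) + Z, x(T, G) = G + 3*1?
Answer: 2111/44 ≈ 47.977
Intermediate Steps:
F(Q) = -2 - Q² (F(Q) = -2 + (-Q)*Q = -2 - Q²)
x(T, G) = 3 + G (x(T, G) = G + 3 = 3 + G)
N(Z) = Z² - 2*Z
(N(-1)*(-142))/F(3) - 74/x(-12, -11) = (-(-2 - 1)*(-142))/(-2 - 1*3²) - 74/(3 - 11) = (-1*(-3)*(-142))/(-2 - 1*9) - 74/(-8) = (3*(-142))/(-2 - 9) - 74*(-⅛) = -426/(-11) + 37/4 = -426*(-1/11) + 37/4 = 426/11 + 37/4 = 2111/44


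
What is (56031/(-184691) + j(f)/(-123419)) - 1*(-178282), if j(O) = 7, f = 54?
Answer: 4063820476324352/22794378529 ≈ 1.7828e+5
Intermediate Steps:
(56031/(-184691) + j(f)/(-123419)) - 1*(-178282) = (56031/(-184691) + 7/(-123419)) - 1*(-178282) = (56031*(-1/184691) + 7*(-1/123419)) + 178282 = (-56031/184691 - 7/123419) + 178282 = -6916582826/22794378529 + 178282 = 4063820476324352/22794378529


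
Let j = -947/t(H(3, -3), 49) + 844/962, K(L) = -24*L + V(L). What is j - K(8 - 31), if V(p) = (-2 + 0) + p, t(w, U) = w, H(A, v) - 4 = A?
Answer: -2226962/3367 ≈ -661.41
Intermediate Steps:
H(A, v) = 4 + A
V(p) = -2 + p
K(L) = -2 - 23*L (K(L) = -24*L + (-2 + L) = -2 - 23*L)
j = -452553/3367 (j = -947/(4 + 3) + 844/962 = -947/7 + 844*(1/962) = -947*1/7 + 422/481 = -947/7 + 422/481 = -452553/3367 ≈ -134.41)
j - K(8 - 31) = -452553/3367 - (-2 - 23*(8 - 31)) = -452553/3367 - (-2 - 23*(-23)) = -452553/3367 - (-2 + 529) = -452553/3367 - 1*527 = -452553/3367 - 527 = -2226962/3367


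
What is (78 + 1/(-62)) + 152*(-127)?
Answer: -1192013/62 ≈ -19226.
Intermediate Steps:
(78 + 1/(-62)) + 152*(-127) = (78 - 1/62) - 19304 = 4835/62 - 19304 = -1192013/62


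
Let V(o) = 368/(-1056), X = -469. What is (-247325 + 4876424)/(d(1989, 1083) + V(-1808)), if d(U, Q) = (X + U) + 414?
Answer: 305520534/127621 ≈ 2394.0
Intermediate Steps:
d(U, Q) = -55 + U (d(U, Q) = (-469 + U) + 414 = -55 + U)
V(o) = -23/66 (V(o) = 368*(-1/1056) = -23/66)
(-247325 + 4876424)/(d(1989, 1083) + V(-1808)) = (-247325 + 4876424)/((-55 + 1989) - 23/66) = 4629099/(1934 - 23/66) = 4629099/(127621/66) = 4629099*(66/127621) = 305520534/127621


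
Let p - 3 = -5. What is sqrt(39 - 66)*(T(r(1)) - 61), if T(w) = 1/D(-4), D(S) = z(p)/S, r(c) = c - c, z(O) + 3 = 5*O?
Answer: -2367*I*sqrt(3)/13 ≈ -315.37*I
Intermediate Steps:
p = -2 (p = 3 - 5 = -2)
z(O) = -3 + 5*O
r(c) = 0
D(S) = -13/S (D(S) = (-3 + 5*(-2))/S = (-3 - 10)/S = -13/S)
T(w) = 4/13 (T(w) = 1/(-13/(-4)) = 1/(-13*(-1/4)) = 1/(13/4) = 4/13)
sqrt(39 - 66)*(T(r(1)) - 61) = sqrt(39 - 66)*(4/13 - 61) = sqrt(-27)*(-789/13) = (3*I*sqrt(3))*(-789/13) = -2367*I*sqrt(3)/13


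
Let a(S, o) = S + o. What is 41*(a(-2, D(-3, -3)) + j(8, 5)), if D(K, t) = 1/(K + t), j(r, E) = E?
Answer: 697/6 ≈ 116.17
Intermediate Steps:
41*(a(-2, D(-3, -3)) + j(8, 5)) = 41*((-2 + 1/(-3 - 3)) + 5) = 41*((-2 + 1/(-6)) + 5) = 41*((-2 - 1/6) + 5) = 41*(-13/6 + 5) = 41*(17/6) = 697/6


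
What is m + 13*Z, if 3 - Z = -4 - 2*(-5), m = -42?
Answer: -81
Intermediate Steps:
Z = -3 (Z = 3 - (-4 - 2*(-5)) = 3 - (-4 + 10) = 3 - 1*6 = 3 - 6 = -3)
m + 13*Z = -42 + 13*(-3) = -42 - 39 = -81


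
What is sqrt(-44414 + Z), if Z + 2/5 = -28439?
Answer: I*sqrt(1821335)/5 ≈ 269.91*I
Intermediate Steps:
Z = -142197/5 (Z = -2/5 - 28439 = -142197/5 ≈ -28439.)
sqrt(-44414 + Z) = sqrt(-44414 - 142197/5) = sqrt(-364267/5) = I*sqrt(1821335)/5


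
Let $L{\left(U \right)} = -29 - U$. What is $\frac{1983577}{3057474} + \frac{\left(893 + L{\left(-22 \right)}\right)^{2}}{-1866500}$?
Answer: $\frac{325560402599}{1426693805250} \approx 0.22819$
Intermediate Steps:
$\frac{1983577}{3057474} + \frac{\left(893 + L{\left(-22 \right)}\right)^{2}}{-1866500} = \frac{1983577}{3057474} + \frac{\left(893 - 7\right)^{2}}{-1866500} = 1983577 \cdot \frac{1}{3057474} + \left(893 + \left(-29 + 22\right)\right)^{2} \left(- \frac{1}{1866500}\right) = \frac{1983577}{3057474} + \left(893 - 7\right)^{2} \left(- \frac{1}{1866500}\right) = \frac{1983577}{3057474} + 886^{2} \left(- \frac{1}{1866500}\right) = \frac{1983577}{3057474} + 784996 \left(- \frac{1}{1866500}\right) = \frac{1983577}{3057474} - \frac{196249}{466625} = \frac{325560402599}{1426693805250}$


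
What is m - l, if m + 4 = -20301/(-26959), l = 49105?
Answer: -1323909230/26959 ≈ -49108.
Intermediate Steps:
m = -87535/26959 (m = -4 - 20301/(-26959) = -4 - 20301*(-1/26959) = -4 + 20301/26959 = -87535/26959 ≈ -3.2470)
m - l = -87535/26959 - 1*49105 = -87535/26959 - 49105 = -1323909230/26959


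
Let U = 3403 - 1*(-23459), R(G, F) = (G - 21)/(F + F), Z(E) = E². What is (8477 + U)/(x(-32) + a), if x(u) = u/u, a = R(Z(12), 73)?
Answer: 5159494/269 ≈ 19180.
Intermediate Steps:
R(G, F) = (-21 + G)/(2*F) (R(G, F) = (-21 + G)/((2*F)) = (-21 + G)*(1/(2*F)) = (-21 + G)/(2*F))
U = 26862 (U = 3403 + 23459 = 26862)
a = 123/146 (a = (½)*(-21 + 12²)/73 = (½)*(1/73)*(-21 + 144) = (½)*(1/73)*123 = 123/146 ≈ 0.84247)
x(u) = 1
(8477 + U)/(x(-32) + a) = (8477 + 26862)/(1 + 123/146) = 35339/(269/146) = 35339*(146/269) = 5159494/269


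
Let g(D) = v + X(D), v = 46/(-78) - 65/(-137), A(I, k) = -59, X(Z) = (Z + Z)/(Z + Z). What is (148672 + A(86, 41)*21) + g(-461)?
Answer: 787739246/5343 ≈ 1.4743e+5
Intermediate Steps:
X(Z) = 1 (X(Z) = (2*Z)/((2*Z)) = (2*Z)*(1/(2*Z)) = 1)
v = -616/5343 (v = 46*(-1/78) - 65*(-1/137) = -23/39 + 65/137 = -616/5343 ≈ -0.11529)
g(D) = 4727/5343 (g(D) = -616/5343 + 1 = 4727/5343)
(148672 + A(86, 41)*21) + g(-461) = (148672 - 59*21) + 4727/5343 = (148672 - 1239) + 4727/5343 = 147433 + 4727/5343 = 787739246/5343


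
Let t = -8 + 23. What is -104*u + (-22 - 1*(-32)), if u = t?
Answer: -1550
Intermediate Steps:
t = 15
u = 15
-104*u + (-22 - 1*(-32)) = -104*15 + (-22 - 1*(-32)) = -1560 + (-22 + 32) = -1560 + 10 = -1550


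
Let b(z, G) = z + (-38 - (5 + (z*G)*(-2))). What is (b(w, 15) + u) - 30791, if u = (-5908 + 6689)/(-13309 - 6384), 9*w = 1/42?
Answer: -229526562371/7443954 ≈ -30834.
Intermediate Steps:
w = 1/378 (w = (1/9)/42 = (1/9)*(1/42) = 1/378 ≈ 0.0026455)
b(z, G) = -43 + z + 2*G*z (b(z, G) = z + (-38 - (5 + (G*z)*(-2))) = z + (-38 - (5 - 2*G*z)) = z + (-38 + (-5 + 2*G*z)) = z + (-43 + 2*G*z) = -43 + z + 2*G*z)
u = -781/19693 (u = 781/(-19693) = 781*(-1/19693) = -781/19693 ≈ -0.039659)
(b(w, 15) + u) - 30791 = ((-43 + 1/378 + 2*15*(1/378)) - 781/19693) - 30791 = ((-43 + 1/378 + 5/63) - 781/19693) - 30791 = (-16223/378 - 781/19693) - 30791 = -319774757/7443954 - 30791 = -229526562371/7443954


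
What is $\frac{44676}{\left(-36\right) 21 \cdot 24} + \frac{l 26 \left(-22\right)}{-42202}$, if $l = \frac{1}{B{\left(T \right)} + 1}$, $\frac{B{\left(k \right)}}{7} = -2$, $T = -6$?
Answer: $- \frac{26197429}{10634904} \approx -2.4633$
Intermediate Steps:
$B{\left(k \right)} = -14$ ($B{\left(k \right)} = 7 \left(-2\right) = -14$)
$l = - \frac{1}{13}$ ($l = \frac{1}{-14 + 1} = \frac{1}{-13} = - \frac{1}{13} \approx -0.076923$)
$\frac{44676}{\left(-36\right) 21 \cdot 24} + \frac{l 26 \left(-22\right)}{-42202} = \frac{44676}{\left(-36\right) 21 \cdot 24} + \frac{\left(- \frac{1}{13}\right) 26 \left(-22\right)}{-42202} = \frac{44676}{\left(-756\right) 24} + \left(-2\right) \left(-22\right) \left(- \frac{1}{42202}\right) = \frac{44676}{-18144} + 44 \left(- \frac{1}{42202}\right) = 44676 \left(- \frac{1}{18144}\right) - \frac{22}{21101} = - \frac{1241}{504} - \frac{22}{21101} = - \frac{26197429}{10634904}$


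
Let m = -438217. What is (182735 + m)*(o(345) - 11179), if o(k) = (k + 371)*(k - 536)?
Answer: 37794729670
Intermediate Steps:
o(k) = (-536 + k)*(371 + k) (o(k) = (371 + k)*(-536 + k) = (-536 + k)*(371 + k))
(182735 + m)*(o(345) - 11179) = (182735 - 438217)*((-198856 + 345² - 165*345) - 11179) = -255482*((-198856 + 119025 - 56925) - 11179) = -255482*(-136756 - 11179) = -255482*(-147935) = 37794729670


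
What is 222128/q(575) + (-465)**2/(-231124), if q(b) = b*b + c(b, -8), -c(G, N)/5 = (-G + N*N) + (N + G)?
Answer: -20089735753/76350657780 ≈ -0.26312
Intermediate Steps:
c(G, N) = -5*N - 5*N**2 (c(G, N) = -5*((-G + N*N) + (N + G)) = -5*((-G + N**2) + (G + N)) = -5*((N**2 - G) + (G + N)) = -5*(N + N**2) = -5*N - 5*N**2)
q(b) = -280 + b**2 (q(b) = b*b - 5*(-8)*(1 - 8) = b**2 - 5*(-8)*(-7) = b**2 - 280 = -280 + b**2)
222128/q(575) + (-465)**2/(-231124) = 222128/(-280 + 575**2) + (-465)**2/(-231124) = 222128/(-280 + 330625) + 216225*(-1/231124) = 222128/330345 - 216225/231124 = -20089735753/76350657780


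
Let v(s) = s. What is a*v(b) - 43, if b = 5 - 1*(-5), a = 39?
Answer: 347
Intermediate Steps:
b = 10 (b = 5 + 5 = 10)
a*v(b) - 43 = 39*10 - 43 = 390 - 43 = 347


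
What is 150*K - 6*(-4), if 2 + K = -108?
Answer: -16476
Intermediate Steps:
K = -110 (K = -2 - 108 = -110)
150*K - 6*(-4) = 150*(-110) - 6*(-4) = -16500 + 24 = -16476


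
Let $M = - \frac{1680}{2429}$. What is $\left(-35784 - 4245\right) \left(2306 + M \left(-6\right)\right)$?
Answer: $- \frac{32088127038}{347} \approx -9.2473 \cdot 10^{7}$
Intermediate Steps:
$M = - \frac{240}{347}$ ($M = \left(-1680\right) \frac{1}{2429} = - \frac{240}{347} \approx -0.69164$)
$\left(-35784 - 4245\right) \left(2306 + M \left(-6\right)\right) = \left(-35784 - 4245\right) \left(2306 - - \frac{1440}{347}\right) = - 40029 \left(2306 + \frac{1440}{347}\right) = \left(-40029\right) \frac{801622}{347} = - \frac{32088127038}{347}$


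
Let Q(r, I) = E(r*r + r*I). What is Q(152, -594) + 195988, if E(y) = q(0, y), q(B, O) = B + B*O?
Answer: 195988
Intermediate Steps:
E(y) = 0 (E(y) = 0*(1 + y) = 0)
Q(r, I) = 0
Q(152, -594) + 195988 = 0 + 195988 = 195988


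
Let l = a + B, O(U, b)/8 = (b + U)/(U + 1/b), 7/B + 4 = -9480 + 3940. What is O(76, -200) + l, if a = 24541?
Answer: 295257789929/12037608 ≈ 24528.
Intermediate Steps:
B = -1/792 (B = 7/(-4 + (-9480 + 3940)) = 7/(-4 - 5540) = 7/(-5544) = 7*(-1/5544) = -1/792 ≈ -0.0012626)
O(U, b) = 8*(U + b)/(U + 1/b) (O(U, b) = 8*((b + U)/(U + 1/b)) = 8*((U + b)/(U + 1/b)) = 8*(U + b)/(U + 1/b))
l = 19436471/792 (l = 24541 - 1/792 = 19436471/792 ≈ 24541.)
O(76, -200) + l = 8*(-200)*(76 - 200)/(1 + 76*(-200)) + 19436471/792 = 8*(-200)*(-124)/(1 - 15200) + 19436471/792 = 8*(-200)*(-124)/(-15199) + 19436471/792 = 8*(-200)*(-1/15199)*(-124) + 19436471/792 = -198400/15199 + 19436471/792 = 295257789929/12037608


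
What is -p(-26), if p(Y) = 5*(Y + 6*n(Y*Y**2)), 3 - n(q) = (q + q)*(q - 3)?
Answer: 18538110280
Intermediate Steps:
n(q) = 3 - 2*q*(-3 + q) (n(q) = 3 - (q + q)*(q - 3) = 3 - 2*q*(-3 + q))
p(Y) = 90 - 60*Y**6 + 5*Y + 180*Y**3 (p(Y) = 5*(Y + 6*(3 - 2*Y**6 + 6*(Y*Y**2))) = 5*(Y + 6*(3 - 2*Y**6 + 6*Y**3)) = 5*(Y + (18 - 12*Y**6 + 36*Y**3)) = 5*(18 + Y - 12*Y**6 + 36*Y**3) = 90 - 60*Y**6 + 5*Y + 180*Y**3)
-p(-26) = -(90 - 60*(-26)**6 + 5*(-26) + 180*(-26)**3) = -(90 - 60*308915776 - 130 + 180*(-17576)) = -(90 - 18534946560 - 130 - 3163680) = -1*(-18538110280) = 18538110280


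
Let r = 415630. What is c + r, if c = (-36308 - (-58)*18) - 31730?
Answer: 348636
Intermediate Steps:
c = -66994 (c = (-36308 - 1*(-1044)) - 31730 = (-36308 + 1044) - 31730 = -35264 - 31730 = -66994)
c + r = -66994 + 415630 = 348636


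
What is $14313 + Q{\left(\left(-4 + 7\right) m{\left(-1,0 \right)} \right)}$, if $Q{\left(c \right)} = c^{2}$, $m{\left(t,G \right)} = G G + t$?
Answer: $14322$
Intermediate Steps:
$m{\left(t,G \right)} = t + G^{2}$ ($m{\left(t,G \right)} = G^{2} + t = t + G^{2}$)
$14313 + Q{\left(\left(-4 + 7\right) m{\left(-1,0 \right)} \right)} = 14313 + \left(\left(-4 + 7\right) \left(-1 + 0^{2}\right)\right)^{2} = 14313 + \left(3 \left(-1 + 0\right)\right)^{2} = 14313 + \left(3 \left(-1\right)\right)^{2} = 14313 + \left(-3\right)^{2} = 14313 + 9 = 14322$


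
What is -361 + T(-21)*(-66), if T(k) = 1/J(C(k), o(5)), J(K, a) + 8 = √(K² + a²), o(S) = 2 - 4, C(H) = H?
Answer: -46023/127 - 22*√445/127 ≈ -366.04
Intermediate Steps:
o(S) = -2
J(K, a) = -8 + √(K² + a²)
T(k) = 1/(-8 + √(4 + k²)) (T(k) = 1/(-8 + √(k² + (-2)²)) = 1/(-8 + √(k² + 4)) = 1/(-8 + √(4 + k²)))
-361 + T(-21)*(-66) = -361 - 66/(-8 + √(4 + (-21)²)) = -361 - 66/(-8 + √(4 + 441)) = -361 - 66/(-8 + √445)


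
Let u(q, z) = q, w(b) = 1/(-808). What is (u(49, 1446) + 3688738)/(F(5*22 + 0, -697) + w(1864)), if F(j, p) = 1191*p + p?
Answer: -2980539896/671305793 ≈ -4.4399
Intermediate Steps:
w(b) = -1/808
F(j, p) = 1192*p
(u(49, 1446) + 3688738)/(F(5*22 + 0, -697) + w(1864)) = (49 + 3688738)/(1192*(-697) - 1/808) = 3688787/(-830824 - 1/808) = 3688787/(-671305793/808) = 3688787*(-808/671305793) = -2980539896/671305793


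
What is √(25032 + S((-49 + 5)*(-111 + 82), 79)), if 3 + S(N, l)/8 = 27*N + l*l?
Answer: 2*√87638 ≈ 592.07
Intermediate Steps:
S(N, l) = -24 + 8*l² + 216*N (S(N, l) = -24 + 8*(27*N + l*l) = -24 + 8*(27*N + l²) = -24 + 8*(l² + 27*N) = -24 + (8*l² + 216*N) = -24 + 8*l² + 216*N)
√(25032 + S((-49 + 5)*(-111 + 82), 79)) = √(25032 + (-24 + 8*79² + 216*((-49 + 5)*(-111 + 82)))) = √(25032 + (-24 + 8*6241 + 216*(-44*(-29)))) = √(25032 + (-24 + 49928 + 216*1276)) = √(25032 + (-24 + 49928 + 275616)) = √(25032 + 325520) = √350552 = 2*√87638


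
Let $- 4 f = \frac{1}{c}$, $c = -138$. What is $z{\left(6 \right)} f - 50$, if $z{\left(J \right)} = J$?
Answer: $- \frac{4599}{92} \approx -49.989$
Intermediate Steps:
$f = \frac{1}{552}$ ($f = - \frac{1}{4 \left(-138\right)} = \left(- \frac{1}{4}\right) \left(- \frac{1}{138}\right) = \frac{1}{552} \approx 0.0018116$)
$z{\left(6 \right)} f - 50 = 6 \cdot \frac{1}{552} - 50 = \frac{1}{92} - 50 = - \frac{4599}{92}$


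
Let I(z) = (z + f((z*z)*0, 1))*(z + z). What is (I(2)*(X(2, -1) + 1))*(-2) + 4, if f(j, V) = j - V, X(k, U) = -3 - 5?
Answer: 60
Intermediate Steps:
X(k, U) = -8
I(z) = 2*z*(-1 + z) (I(z) = (z + ((z*z)*0 - 1*1))*(z + z) = (z + (z**2*0 - 1))*(2*z) = (z + (0 - 1))*(2*z) = (z - 1)*(2*z) = (-1 + z)*(2*z) = 2*z*(-1 + z))
(I(2)*(X(2, -1) + 1))*(-2) + 4 = ((2*2*(-1 + 2))*(-8 + 1))*(-2) + 4 = ((2*2*1)*(-7))*(-2) + 4 = (4*(-7))*(-2) + 4 = -28*(-2) + 4 = 56 + 4 = 60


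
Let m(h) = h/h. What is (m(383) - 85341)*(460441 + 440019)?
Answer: -76845256400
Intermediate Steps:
m(h) = 1
(m(383) - 85341)*(460441 + 440019) = (1 - 85341)*(460441 + 440019) = -85340*900460 = -76845256400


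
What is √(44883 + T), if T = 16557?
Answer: 64*√15 ≈ 247.87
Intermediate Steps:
√(44883 + T) = √(44883 + 16557) = √61440 = 64*√15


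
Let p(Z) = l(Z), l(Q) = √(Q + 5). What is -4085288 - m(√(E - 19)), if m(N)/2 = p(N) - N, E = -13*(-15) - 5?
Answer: -4085288 - 2*√(5 + 3*√19) + 6*√19 ≈ -4.0853e+6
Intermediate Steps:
l(Q) = √(5 + Q)
E = 190 (E = 195 - 5 = 190)
p(Z) = √(5 + Z)
m(N) = -2*N + 2*√(5 + N) (m(N) = 2*(√(5 + N) - N) = -2*N + 2*√(5 + N))
-4085288 - m(√(E - 19)) = -4085288 - (-2*√(190 - 19) + 2*√(5 + √(190 - 19))) = -4085288 - (-6*√19 + 2*√(5 + √171)) = -4085288 - (-6*√19 + 2*√(5 + 3*√19)) = -4085288 + (-2*√(5 + 3*√19) + 6*√19) = -4085288 - 2*√(5 + 3*√19) + 6*√19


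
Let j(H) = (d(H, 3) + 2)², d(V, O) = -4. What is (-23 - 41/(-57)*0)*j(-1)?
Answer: -92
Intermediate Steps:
j(H) = 4 (j(H) = (-4 + 2)² = (-2)² = 4)
(-23 - 41/(-57)*0)*j(-1) = (-23 - 41/(-57)*0)*4 = (-23 - 41*(-1/57)*0)*4 = (-23 + (41/57)*0)*4 = (-23 + 0)*4 = -23*4 = -92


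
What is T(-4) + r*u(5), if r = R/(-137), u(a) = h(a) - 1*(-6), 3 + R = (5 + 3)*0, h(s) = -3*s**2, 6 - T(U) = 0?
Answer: 615/137 ≈ 4.4891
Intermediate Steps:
T(U) = 6 (T(U) = 6 - 1*0 = 6 + 0 = 6)
R = -3 (R = -3 + (5 + 3)*0 = -3 + 8*0 = -3 + 0 = -3)
u(a) = 6 - 3*a**2 (u(a) = -3*a**2 - 1*(-6) = -3*a**2 + 6 = 6 - 3*a**2)
r = 3/137 (r = -3/(-137) = -3*(-1/137) = 3/137 ≈ 0.021898)
T(-4) + r*u(5) = 6 + 3*(6 - 3*5**2)/137 = 6 + 3*(6 - 3*25)/137 = 6 + 3*(6 - 75)/137 = 6 + (3/137)*(-69) = 6 - 207/137 = 615/137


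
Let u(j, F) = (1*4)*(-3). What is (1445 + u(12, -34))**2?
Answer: 2053489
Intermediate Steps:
u(j, F) = -12 (u(j, F) = 4*(-3) = -12)
(1445 + u(12, -34))**2 = (1445 - 12)**2 = 1433**2 = 2053489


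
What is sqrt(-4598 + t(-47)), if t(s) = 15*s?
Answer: I*sqrt(5303) ≈ 72.822*I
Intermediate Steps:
sqrt(-4598 + t(-47)) = sqrt(-4598 + 15*(-47)) = sqrt(-4598 - 705) = sqrt(-5303) = I*sqrt(5303)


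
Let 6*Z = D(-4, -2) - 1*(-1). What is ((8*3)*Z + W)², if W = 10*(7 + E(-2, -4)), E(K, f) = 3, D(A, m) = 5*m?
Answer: 4096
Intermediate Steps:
W = 100 (W = 10*(7 + 3) = 10*10 = 100)
Z = -3/2 (Z = (5*(-2) - 1*(-1))/6 = (-10 + 1)/6 = (⅙)*(-9) = -3/2 ≈ -1.5000)
((8*3)*Z + W)² = ((8*3)*(-3/2) + 100)² = (24*(-3/2) + 100)² = (-36 + 100)² = 64² = 4096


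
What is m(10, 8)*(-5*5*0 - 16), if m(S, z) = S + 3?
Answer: -208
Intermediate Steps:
m(S, z) = 3 + S
m(10, 8)*(-5*5*0 - 16) = (3 + 10)*(-5*5*0 - 16) = 13*(-25*0 - 16) = 13*(0 - 16) = 13*(-16) = -208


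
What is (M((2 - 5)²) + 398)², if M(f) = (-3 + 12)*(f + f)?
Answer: 313600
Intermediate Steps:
M(f) = 18*f (M(f) = 9*(2*f) = 18*f)
(M((2 - 5)²) + 398)² = (18*(2 - 5)² + 398)² = (18*(-3)² + 398)² = (18*9 + 398)² = (162 + 398)² = 560² = 313600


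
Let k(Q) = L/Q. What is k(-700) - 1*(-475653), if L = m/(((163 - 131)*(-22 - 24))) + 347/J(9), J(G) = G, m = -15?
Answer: 4411015149881/9273600 ≈ 4.7565e+5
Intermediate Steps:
L = 510919/13248 (L = -15*1/((-22 - 24)*(163 - 131)) + 347/9 = -15/(32*(-46)) + 347*(1/9) = -15/(-1472) + 347/9 = -15*(-1/1472) + 347/9 = 15/1472 + 347/9 = 510919/13248 ≈ 38.566)
k(Q) = 510919/(13248*Q)
k(-700) - 1*(-475653) = (510919/13248)/(-700) - 1*(-475653) = (510919/13248)*(-1/700) + 475653 = -510919/9273600 + 475653 = 4411015149881/9273600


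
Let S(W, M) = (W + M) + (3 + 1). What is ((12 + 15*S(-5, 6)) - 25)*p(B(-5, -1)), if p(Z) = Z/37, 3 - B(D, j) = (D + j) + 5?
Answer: 248/37 ≈ 6.7027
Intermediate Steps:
B(D, j) = -2 - D - j (B(D, j) = 3 - ((D + j) + 5) = 3 - (5 + D + j) = 3 + (-5 - D - j) = -2 - D - j)
S(W, M) = 4 + M + W (S(W, M) = (M + W) + 4 = 4 + M + W)
p(Z) = Z/37 (p(Z) = Z*(1/37) = Z/37)
((12 + 15*S(-5, 6)) - 25)*p(B(-5, -1)) = ((12 + 15*(4 + 6 - 5)) - 25)*((-2 - 1*(-5) - 1*(-1))/37) = ((12 + 15*5) - 25)*((-2 + 5 + 1)/37) = ((12 + 75) - 25)*((1/37)*4) = (87 - 25)*(4/37) = 62*(4/37) = 248/37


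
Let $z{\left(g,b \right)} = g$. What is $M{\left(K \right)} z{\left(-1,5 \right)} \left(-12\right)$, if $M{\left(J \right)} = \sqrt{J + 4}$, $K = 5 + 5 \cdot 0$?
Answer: $36$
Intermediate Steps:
$K = 5$ ($K = 5 + 0 = 5$)
$M{\left(J \right)} = \sqrt{4 + J}$
$M{\left(K \right)} z{\left(-1,5 \right)} \left(-12\right) = \sqrt{4 + 5} \left(-1\right) \left(-12\right) = \sqrt{9} \left(-1\right) \left(-12\right) = 3 \left(-1\right) \left(-12\right) = \left(-3\right) \left(-12\right) = 36$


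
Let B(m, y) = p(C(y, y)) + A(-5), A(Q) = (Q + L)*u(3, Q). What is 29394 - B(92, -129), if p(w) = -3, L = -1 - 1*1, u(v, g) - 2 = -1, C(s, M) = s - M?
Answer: 29404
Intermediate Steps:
u(v, g) = 1 (u(v, g) = 2 - 1 = 1)
L = -2 (L = -1 - 1 = -2)
A(Q) = -2 + Q (A(Q) = (Q - 2)*1 = (-2 + Q)*1 = -2 + Q)
B(m, y) = -10 (B(m, y) = -3 + (-2 - 5) = -3 - 7 = -10)
29394 - B(92, -129) = 29394 - 1*(-10) = 29394 + 10 = 29404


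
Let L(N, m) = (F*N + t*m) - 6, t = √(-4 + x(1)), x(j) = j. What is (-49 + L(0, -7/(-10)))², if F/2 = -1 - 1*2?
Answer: 302353/100 - 77*I*√3 ≈ 3023.5 - 133.37*I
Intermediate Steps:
F = -6 (F = 2*(-1 - 1*2) = 2*(-1 - 2) = 2*(-3) = -6)
t = I*√3 (t = √(-4 + 1) = √(-3) = I*√3 ≈ 1.732*I)
L(N, m) = -6 - 6*N + I*m*√3 (L(N, m) = (-6*N + (I*√3)*m) - 6 = (-6*N + I*m*√3) - 6 = -6 - 6*N + I*m*√3)
(-49 + L(0, -7/(-10)))² = (-49 + (-6 - 6*0 + I*(-7/(-10))*√3))² = (-49 + (-6 + 0 + I*(-7*(-⅒))*√3))² = (-49 + (-6 + 0 + I*(7/10)*√3))² = (-49 + (-6 + 0 + 7*I*√3/10))² = (-49 + (-6 + 7*I*√3/10))² = (-55 + 7*I*√3/10)²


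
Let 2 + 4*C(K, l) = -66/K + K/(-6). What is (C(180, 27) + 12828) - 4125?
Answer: 1043389/120 ≈ 8694.9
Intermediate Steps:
C(K, l) = -½ - 33/(2*K) - K/24 (C(K, l) = -½ + (-66/K + K/(-6))/4 = -½ + (-66/K + K*(-⅙))/4 = -½ + (-66/K - K/6)/4 = -½ + (-33/(2*K) - K/24) = -½ - 33/(2*K) - K/24)
(C(180, 27) + 12828) - 4125 = ((1/24)*(-396 - 1*180*(12 + 180))/180 + 12828) - 4125 = ((1/24)*(1/180)*(-396 - 1*180*192) + 12828) - 4125 = ((1/24)*(1/180)*(-396 - 34560) + 12828) - 4125 = ((1/24)*(1/180)*(-34956) + 12828) - 4125 = (-971/120 + 12828) - 4125 = 1538389/120 - 4125 = 1043389/120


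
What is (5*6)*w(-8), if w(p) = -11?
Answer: -330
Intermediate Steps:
(5*6)*w(-8) = (5*6)*(-11) = 30*(-11) = -330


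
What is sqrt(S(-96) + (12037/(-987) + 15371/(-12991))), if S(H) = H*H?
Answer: 26*sqrt(2238124922838651)/12822117 ≈ 95.930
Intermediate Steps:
S(H) = H**2
sqrt(S(-96) + (12037/(-987) + 15371/(-12991))) = sqrt((-96)**2 + (12037/(-987) + 15371/(-12991))) = sqrt(9216 + (12037*(-1/987) + 15371*(-1/12991))) = sqrt(9216 + (-12037/987 - 15371/12991)) = sqrt(9216 - 171543844/12822117) = sqrt(117997086428/12822117) = 26*sqrt(2238124922838651)/12822117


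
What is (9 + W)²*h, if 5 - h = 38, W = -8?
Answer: -33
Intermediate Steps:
h = -33 (h = 5 - 1*38 = 5 - 38 = -33)
(9 + W)²*h = (9 - 8)²*(-33) = 1²*(-33) = 1*(-33) = -33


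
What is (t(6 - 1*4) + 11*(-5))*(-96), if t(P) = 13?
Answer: 4032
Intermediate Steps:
(t(6 - 1*4) + 11*(-5))*(-96) = (13 + 11*(-5))*(-96) = (13 - 55)*(-96) = -42*(-96) = 4032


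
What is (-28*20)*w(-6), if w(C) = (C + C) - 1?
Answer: 7280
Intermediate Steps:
w(C) = -1 + 2*C (w(C) = 2*C - 1 = -1 + 2*C)
(-28*20)*w(-6) = (-28*20)*(-1 + 2*(-6)) = -560*(-1 - 12) = -560*(-13) = 7280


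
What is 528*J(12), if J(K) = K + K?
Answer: 12672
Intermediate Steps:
J(K) = 2*K
528*J(12) = 528*(2*12) = 528*24 = 12672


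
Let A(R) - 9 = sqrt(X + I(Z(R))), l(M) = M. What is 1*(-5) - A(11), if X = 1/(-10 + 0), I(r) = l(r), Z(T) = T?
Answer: -14 - sqrt(1090)/10 ≈ -17.302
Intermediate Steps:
I(r) = r
X = -1/10 (X = 1/(-10) = -1/10 ≈ -0.10000)
A(R) = 9 + sqrt(-1/10 + R)
1*(-5) - A(11) = 1*(-5) - (9 + sqrt(-10 + 100*11)/10) = -5 - (9 + sqrt(-10 + 1100)/10) = -5 - (9 + sqrt(1090)/10) = -5 + (-9 - sqrt(1090)/10) = -14 - sqrt(1090)/10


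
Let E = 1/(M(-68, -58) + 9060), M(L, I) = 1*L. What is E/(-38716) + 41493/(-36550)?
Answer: -7222567692323/6362153820800 ≈ -1.1352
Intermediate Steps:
M(L, I) = L
E = 1/8992 (E = 1/(-68 + 9060) = 1/8992 ≈ 0.00011121)
E/(-38716) + 41493/(-36550) = (1/8992)/(-38716) + 41493/(-36550) = (1/8992)*(-1/38716) + 41493*(-1/36550) = -1/348134272 - 41493/36550 = -7222567692323/6362153820800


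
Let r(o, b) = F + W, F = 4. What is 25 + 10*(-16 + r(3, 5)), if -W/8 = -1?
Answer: -15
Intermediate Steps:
W = 8 (W = -8*(-1) = 8)
r(o, b) = 12 (r(o, b) = 4 + 8 = 12)
25 + 10*(-16 + r(3, 5)) = 25 + 10*(-16 + 12) = 25 + 10*(-4) = 25 - 40 = -15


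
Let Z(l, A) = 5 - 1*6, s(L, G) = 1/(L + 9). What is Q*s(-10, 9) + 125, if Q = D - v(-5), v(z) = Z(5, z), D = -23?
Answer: 147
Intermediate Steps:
s(L, G) = 1/(9 + L)
Z(l, A) = -1 (Z(l, A) = 5 - 6 = -1)
v(z) = -1
Q = -22 (Q = -23 - 1*(-1) = -23 + 1 = -22)
Q*s(-10, 9) + 125 = -22/(9 - 10) + 125 = -22/(-1) + 125 = -22*(-1) + 125 = 22 + 125 = 147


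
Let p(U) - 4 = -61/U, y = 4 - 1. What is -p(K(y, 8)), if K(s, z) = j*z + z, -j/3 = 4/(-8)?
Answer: -19/20 ≈ -0.95000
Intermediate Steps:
y = 3
j = 3/2 (j = -12/(-8) = -12*(-1)/8 = -3*(-½) = 3/2 ≈ 1.5000)
K(s, z) = 5*z/2 (K(s, z) = 3*z/2 + z = 5*z/2)
p(U) = 4 - 61/U
-p(K(y, 8)) = -(4 - 61/((5/2)*8)) = -(4 - 61/20) = -1*19/20 = -19/20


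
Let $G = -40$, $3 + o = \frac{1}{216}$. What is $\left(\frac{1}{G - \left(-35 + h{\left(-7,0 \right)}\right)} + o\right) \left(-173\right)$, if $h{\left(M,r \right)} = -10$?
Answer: $\frac{522287}{1080} \approx 483.6$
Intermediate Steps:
$o = - \frac{647}{216}$ ($o = -3 + \frac{1}{216} = - \frac{647}{216} \approx -2.9954$)
$\left(\frac{1}{G - \left(-35 + h{\left(-7,0 \right)}\right)} + o\right) \left(-173\right) = \left(\frac{1}{-40 + \left(35 - -10\right)} - \frac{647}{216}\right) \left(-173\right) = \left(\frac{1}{-40 + \left(35 + 10\right)} - \frac{647}{216}\right) \left(-173\right) = \left(\frac{1}{-40 + 45} - \frac{647}{216}\right) \left(-173\right) = \left(\frac{1}{5} - \frac{647}{216}\right) \left(-173\right) = \left(- \frac{3019}{1080}\right) \left(-173\right) = \frac{522287}{1080}$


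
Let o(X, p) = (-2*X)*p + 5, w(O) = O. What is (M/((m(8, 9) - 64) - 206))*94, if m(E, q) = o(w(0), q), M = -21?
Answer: 1974/265 ≈ 7.4491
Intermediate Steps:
o(X, p) = 5 - 2*X*p (o(X, p) = -2*X*p + 5 = 5 - 2*X*p)
m(E, q) = 5 (m(E, q) = 5 - 2*0*q = 5 + 0 = 5)
(M/((m(8, 9) - 64) - 206))*94 = (-21/((5 - 64) - 206))*94 = (-21/(-59 - 206))*94 = (-21/(-265))*94 = -1/265*(-21)*94 = (21/265)*94 = 1974/265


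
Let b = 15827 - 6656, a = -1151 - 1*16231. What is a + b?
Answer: -8211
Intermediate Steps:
a = -17382 (a = -1151 - 16231 = -17382)
b = 9171
a + b = -17382 + 9171 = -8211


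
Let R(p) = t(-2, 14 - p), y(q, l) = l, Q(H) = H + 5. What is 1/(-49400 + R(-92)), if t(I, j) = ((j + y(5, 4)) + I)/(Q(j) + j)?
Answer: -217/10719692 ≈ -2.0243e-5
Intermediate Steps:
Q(H) = 5 + H
t(I, j) = (4 + I + j)/(5 + 2*j) (t(I, j) = ((j + 4) + I)/((5 + j) + j) = ((4 + j) + I)/(5 + 2*j) = (4 + I + j)/(5 + 2*j))
R(p) = (16 - p)/(33 - 2*p) (R(p) = (4 - 2 + (14 - p))/(5 + 2*(14 - p)) = (16 - p)/(5 + (28 - 2*p)) = (16 - p)/(33 - 2*p))
1/(-49400 + R(-92)) = 1/(-49400 + (-16 - 92)/(-33 + 2*(-92))) = 1/(-49400 - 108/(-33 - 184)) = 1/(-49400 - 108/(-217)) = 1/(-49400 - 1/217*(-108)) = 1/(-49400 + 108/217) = 1/(-10719692/217) = -217/10719692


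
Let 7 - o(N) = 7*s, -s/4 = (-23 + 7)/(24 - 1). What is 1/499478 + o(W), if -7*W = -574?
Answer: -143350163/11487994 ≈ -12.478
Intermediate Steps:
W = 82 (W = -⅐*(-574) = 82)
s = 64/23 (s = -4*(-23 + 7)/(24 - 1) = -(-64)/23 = -4*(-16/23) = 64/23 ≈ 2.7826)
o(N) = -287/23 (o(N) = 7 - 7*64/23 = 7 - 1*448/23 = 7 - 448/23 = -287/23)
1/499478 + o(W) = 1/499478 - 287/23 = -143350163/11487994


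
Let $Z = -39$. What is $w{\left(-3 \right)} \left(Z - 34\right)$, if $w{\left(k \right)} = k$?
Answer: $219$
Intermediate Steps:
$w{\left(-3 \right)} \left(Z - 34\right) = - 3 \left(-39 - 34\right) = \left(-3\right) \left(-73\right) = 219$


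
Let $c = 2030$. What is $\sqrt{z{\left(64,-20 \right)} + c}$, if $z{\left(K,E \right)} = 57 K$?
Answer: $\sqrt{5678} \approx 75.353$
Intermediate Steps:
$\sqrt{z{\left(64,-20 \right)} + c} = \sqrt{57 \cdot 64 + 2030} = \sqrt{3648 + 2030} = \sqrt{5678}$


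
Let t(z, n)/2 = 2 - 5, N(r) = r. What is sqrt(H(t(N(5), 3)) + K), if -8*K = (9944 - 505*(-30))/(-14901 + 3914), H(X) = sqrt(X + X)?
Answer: sqrt(137853889 + 965713352*I*sqrt(3))/21974 ≈ 1.3714 + 1.263*I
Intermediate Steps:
t(z, n) = -6 (t(z, n) = 2*(2 - 5) = 2*(-3) = -6)
H(X) = sqrt(2)*sqrt(X) (H(X) = sqrt(2*X) = sqrt(2)*sqrt(X))
K = 12547/43948 (K = -(9944 - 505*(-30))/(8*(-14901 + 3914)) = -(9944 + 15150)/(8*(-10987)) = -12547*(-1)/(4*10987) = -1/8*(-25094/10987) = 12547/43948 ≈ 0.28550)
sqrt(H(t(N(5), 3)) + K) = sqrt(sqrt(2)*sqrt(-6) + 12547/43948) = sqrt(sqrt(2)*(I*sqrt(6)) + 12547/43948) = sqrt(2*I*sqrt(3) + 12547/43948) = sqrt(12547/43948 + 2*I*sqrt(3))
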